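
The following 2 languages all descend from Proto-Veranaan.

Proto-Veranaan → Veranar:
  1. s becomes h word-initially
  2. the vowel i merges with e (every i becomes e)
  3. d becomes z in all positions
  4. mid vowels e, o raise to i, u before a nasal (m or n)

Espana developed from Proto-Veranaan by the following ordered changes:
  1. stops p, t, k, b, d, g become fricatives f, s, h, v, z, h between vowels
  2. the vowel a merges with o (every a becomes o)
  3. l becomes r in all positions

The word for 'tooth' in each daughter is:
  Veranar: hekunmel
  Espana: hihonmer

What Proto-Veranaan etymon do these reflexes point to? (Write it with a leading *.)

Position 3: Veranar has k, Espana has h. Veranar preserves k here (none of its changes turn any other segment into k), so the proto-segment is *k.
Position 2: Veranar has e, Espana has i. Espana preserves i here (none of its changes turn any other segment into i), so the proto-segment is *i.
Continuing position by position gives *hikonmel; check it forward:
Veranar: *hikonmel
  hikonmel (rule 1 does not apply)
  hikonmel → hekonmel   [vowel merger]
  hekonmel (rule 3 does not apply)
  hekonmel → hekunmel   [pre-nasal raising]
  giving Veranar hekunmel.
Espana: *hikonmel > hihonmel > hihonmer  (by intervocalic lenition, unconditioned shift)
*hikonmel is the unique common source.

*hikonmel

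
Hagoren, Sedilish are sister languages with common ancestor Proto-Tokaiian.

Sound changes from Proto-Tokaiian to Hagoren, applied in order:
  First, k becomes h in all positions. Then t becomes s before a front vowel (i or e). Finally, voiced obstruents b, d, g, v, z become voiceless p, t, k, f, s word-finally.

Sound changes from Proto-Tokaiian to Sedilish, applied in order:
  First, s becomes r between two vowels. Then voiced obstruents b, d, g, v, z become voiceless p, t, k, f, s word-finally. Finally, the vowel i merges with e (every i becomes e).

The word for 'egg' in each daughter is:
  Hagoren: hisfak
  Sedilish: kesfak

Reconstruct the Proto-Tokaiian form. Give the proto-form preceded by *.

Position 6: Hagoren has k, Sedilish has k. In Hagoren, k can only continue *g, so the proto-segment is *g.
Position 2: Hagoren has i, Sedilish has e. Hagoren preserves i here (none of its changes turn any other segment into i), so the proto-segment is *i.
This points to *kisfag. Verify forward in each daughter:
Hagoren: *kisfag > hisfag > hisfak  (by unconditioned shift, final devoicing)
Sedilish: *kisfag > kisfak > kesfak  (by final devoicing, vowel merger)
Only *kisfag yields all of Hagoren hisfak, Sedilish kesfak.

*kisfag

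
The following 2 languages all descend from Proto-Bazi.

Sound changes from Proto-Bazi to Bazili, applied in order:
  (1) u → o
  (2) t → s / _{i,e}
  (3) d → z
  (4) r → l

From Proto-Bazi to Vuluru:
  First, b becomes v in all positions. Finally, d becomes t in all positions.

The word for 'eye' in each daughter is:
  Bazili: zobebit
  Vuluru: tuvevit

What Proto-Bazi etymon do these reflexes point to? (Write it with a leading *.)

*dubebit

Position 3: Bazili has b, Vuluru has v. Bazili preserves b here (none of its changes turn any other segment into b), so the proto-segment is *b.
Position 1: Bazili has z, Vuluru has t. Taking the neighbouring segments as reconstructed: Bazili z could go back to *d or *z; Vuluru t could go back to *t or *d — the one source consistent with every daughter is *d.
Position 2: Bazili has o, Vuluru has u. Vuluru preserves u here (none of its changes turn any other segment into u), so the proto-segment is *u.
Continuing position by position gives *dubebit; check it forward:
Bazili: *dubebit
  dubebit → dobebit   [vowel merger]
  dobebit (rule 2 does not apply)
  dobebit → zobebit   [unconditioned shift]
  zobebit (rule 4 does not apply)
  giving Bazili zobebit.
Vuluru: start from *dubebit.
  rule 1 (unconditioned shift): dubebit → duvevit
  rule 2 (unconditioned shift): duvevit → tuvevit
  ⇒ Vuluru tuvevit
*dubebit is the unique common source.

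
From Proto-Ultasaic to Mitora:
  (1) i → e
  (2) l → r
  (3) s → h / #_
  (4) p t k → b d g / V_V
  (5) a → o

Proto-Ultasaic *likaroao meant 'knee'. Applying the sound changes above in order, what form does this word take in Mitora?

Mitora: start from *likaroao.
  rule 1 (vowel merger): likaroao → lekaroao
  rule 2 (unconditioned shift): lekaroao → rekaroao
  rule 3: no change — rekaroao
  rule 4 (intervocalic voicing): rekaroao → regaroao
  rule 5 (vowel merger): regaroao → regorooo
  ⇒ Mitora regorooo

regorooo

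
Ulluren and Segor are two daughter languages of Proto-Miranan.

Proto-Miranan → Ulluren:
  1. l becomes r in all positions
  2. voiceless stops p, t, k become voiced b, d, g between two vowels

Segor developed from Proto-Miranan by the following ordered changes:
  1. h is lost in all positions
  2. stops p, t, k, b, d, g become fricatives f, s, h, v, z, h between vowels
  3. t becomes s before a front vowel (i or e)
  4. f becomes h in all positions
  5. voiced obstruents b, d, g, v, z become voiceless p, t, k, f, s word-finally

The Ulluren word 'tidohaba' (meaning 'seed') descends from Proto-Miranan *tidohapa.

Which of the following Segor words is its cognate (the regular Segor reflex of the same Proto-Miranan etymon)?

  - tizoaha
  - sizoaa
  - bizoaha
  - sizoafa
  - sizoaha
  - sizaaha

Segor: *tidohapa > tidoapa > tizoafa > sizoafa > sizoaha  (by h-loss, intervocalic lenition, palatalisation, unconditioned shift)
Among the options, 'sizoaha' alone shows every Segor change applied in order.

sizoaha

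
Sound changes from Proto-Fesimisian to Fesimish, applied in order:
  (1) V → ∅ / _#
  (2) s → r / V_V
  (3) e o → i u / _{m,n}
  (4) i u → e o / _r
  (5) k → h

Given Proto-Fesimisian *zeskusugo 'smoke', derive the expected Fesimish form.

zeshorug

Fesimish: *zeskusugo
  zeskusugo → zeskusug   [apocope]
  zeskusug → zeskurug   [rhotacism]
  zeskurug (rule 3 does not apply)
  zeskurug → zeskorug   [pre-rhotic lowering]
  zeskorug → zeshorug   [unconditioned shift]
  giving Fesimish zeshorug.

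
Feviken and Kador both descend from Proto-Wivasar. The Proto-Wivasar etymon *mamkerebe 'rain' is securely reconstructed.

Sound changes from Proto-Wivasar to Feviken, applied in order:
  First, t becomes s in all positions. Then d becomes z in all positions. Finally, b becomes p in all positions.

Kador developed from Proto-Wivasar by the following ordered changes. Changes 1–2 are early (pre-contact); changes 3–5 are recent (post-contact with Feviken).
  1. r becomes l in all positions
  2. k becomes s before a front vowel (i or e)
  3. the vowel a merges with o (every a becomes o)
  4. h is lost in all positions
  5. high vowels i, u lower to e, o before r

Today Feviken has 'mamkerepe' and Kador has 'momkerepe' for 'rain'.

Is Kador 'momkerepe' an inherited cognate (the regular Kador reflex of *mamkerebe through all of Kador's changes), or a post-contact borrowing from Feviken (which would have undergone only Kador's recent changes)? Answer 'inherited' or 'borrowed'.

borrowed

If inherited, *mamkerebe would pass through all of Kador's changes:
Kador: start from *mamkerebe.
  rule 1 (unconditioned shift): mamkerebe → mamkelebe
  rule 2 (palatalisation): mamkelebe → mamselebe
  rule 3 (vowel merger): mamselebe → momselebe
  rule 4: no change — momselebe
  rule 5: no change — momselebe
  ⇒ Kador momselebe
If borrowed from Feviken 'mamkerepe' after the early changes, it would undergo only the recent ones:
  rule 3 (vowel merger): mamkerepe → momkerepe
  rule 4 (h-loss): no change (momkerepe)
  rule 5 (pre-rhotic lowering): no change (momkerepe)
  ⇒ as a loan: momkerepe
Kador 'momkerepe' matches the loan outcome 'momkerepe', not the inherited 'momselebe' — it skipped the early Kador changes, so it was borrowed from Feviken.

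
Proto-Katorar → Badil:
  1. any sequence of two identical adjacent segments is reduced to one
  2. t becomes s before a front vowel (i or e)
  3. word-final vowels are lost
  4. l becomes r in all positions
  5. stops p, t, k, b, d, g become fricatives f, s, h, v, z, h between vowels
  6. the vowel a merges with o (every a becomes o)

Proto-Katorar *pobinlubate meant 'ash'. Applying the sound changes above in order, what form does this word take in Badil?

povinruvos

Badil: start from *pobinlubate.
  rule 1: no change — pobinlubate
  rule 2 (palatalisation): pobinlubate → pobinlubase
  rule 3 (apocope): pobinlubase → pobinlubas
  rule 4 (unconditioned shift): pobinlubas → pobinrubas
  rule 5 (intervocalic lenition): pobinrubas → povinruvas
  rule 6 (vowel merger): povinruvas → povinruvos
  ⇒ Badil povinruvos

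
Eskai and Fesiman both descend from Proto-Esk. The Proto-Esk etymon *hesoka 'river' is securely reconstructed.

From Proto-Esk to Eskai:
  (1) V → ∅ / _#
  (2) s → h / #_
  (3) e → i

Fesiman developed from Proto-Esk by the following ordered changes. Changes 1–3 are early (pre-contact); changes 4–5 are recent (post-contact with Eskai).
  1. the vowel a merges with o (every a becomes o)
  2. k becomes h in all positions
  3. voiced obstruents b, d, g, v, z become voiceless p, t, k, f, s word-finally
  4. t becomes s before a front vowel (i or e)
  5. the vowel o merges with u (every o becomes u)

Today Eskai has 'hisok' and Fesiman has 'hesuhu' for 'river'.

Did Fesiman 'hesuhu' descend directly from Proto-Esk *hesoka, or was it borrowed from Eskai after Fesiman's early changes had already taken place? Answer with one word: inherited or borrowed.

If inherited, *hesoka would pass through all of Fesiman's changes:
Fesiman: start from *hesoka.
  rule 1 (vowel merger): hesoka → hesoko
  rule 2 (unconditioned shift): hesoko → hesoho
  rule 3: no change — hesoho
  rule 4: no change — hesoho
  rule 5 (vowel merger): hesoho → hesuhu
  ⇒ Fesiman hesuhu
If borrowed from Eskai 'hisok' after the early changes, it would undergo only the recent ones:
  rule 4 (palatalisation): no change (hisok)
  rule 5 (vowel merger): hisok → hisuk
  ⇒ as a loan: hisuk
Fesiman 'hesuhu' matches the inherited outcome exactly, so it is an inherited cognate, not a loan.

inherited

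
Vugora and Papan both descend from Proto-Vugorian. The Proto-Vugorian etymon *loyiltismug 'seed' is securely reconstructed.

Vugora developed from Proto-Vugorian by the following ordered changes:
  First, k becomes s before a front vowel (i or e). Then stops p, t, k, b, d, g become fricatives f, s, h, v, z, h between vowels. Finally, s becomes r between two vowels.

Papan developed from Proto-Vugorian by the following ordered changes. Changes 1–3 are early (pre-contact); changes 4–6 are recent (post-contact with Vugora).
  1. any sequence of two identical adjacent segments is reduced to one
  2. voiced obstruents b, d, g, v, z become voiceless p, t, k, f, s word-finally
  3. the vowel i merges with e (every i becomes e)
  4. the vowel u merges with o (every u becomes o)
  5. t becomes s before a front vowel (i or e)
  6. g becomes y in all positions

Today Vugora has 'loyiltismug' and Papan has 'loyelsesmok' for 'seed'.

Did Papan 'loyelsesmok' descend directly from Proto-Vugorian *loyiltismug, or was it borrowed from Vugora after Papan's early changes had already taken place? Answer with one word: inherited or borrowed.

If inherited, *loyiltismug would pass through all of Papan's changes:
Papan: *loyiltismug
  loyiltismug (rule 1 does not apply)
  loyiltismug → loyiltismuk   [final devoicing]
  loyiltismuk → loyeltesmuk   [vowel merger]
  loyeltesmuk → loyeltesmok   [vowel merger]
  loyeltesmok → loyelsesmok   [palatalisation]
  loyelsesmok (rule 6 does not apply)
  giving Papan loyelsesmok.
If borrowed from Vugora 'loyiltismug' after the early changes, it would undergo only the recent ones:
  rule 4 (vowel merger): loyiltismug → loyiltismog
  rule 5 (palatalisation): loyiltismog → loyilsismog
  rule 6 (unconditioned shift): loyilsismog → loyilsismoy
  ⇒ as a loan: loyilsismoy
Papan 'loyelsesmok' matches the inherited outcome exactly, so it is an inherited cognate, not a loan.

inherited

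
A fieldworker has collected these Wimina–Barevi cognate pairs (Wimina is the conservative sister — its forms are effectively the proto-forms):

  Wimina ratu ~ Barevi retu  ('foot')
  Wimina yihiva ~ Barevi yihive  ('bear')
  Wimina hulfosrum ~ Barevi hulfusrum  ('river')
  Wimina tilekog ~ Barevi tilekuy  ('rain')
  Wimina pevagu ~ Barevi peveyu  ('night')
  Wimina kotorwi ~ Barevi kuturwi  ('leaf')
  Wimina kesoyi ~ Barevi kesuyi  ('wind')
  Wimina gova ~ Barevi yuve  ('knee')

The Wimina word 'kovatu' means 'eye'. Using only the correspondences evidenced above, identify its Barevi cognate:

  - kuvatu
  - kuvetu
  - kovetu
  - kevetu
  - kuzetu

kuvetu

gova ~ yuve — Wimina o corresponds to Barevi u after a consonant, before a labial obstruent.
ratu ~ retu, pevagu ~ peveyu — Wimina a corresponds to Barevi e after a consonant, before a consonant other than r, m, n, p, b, f, v.
Applying these to Wimina 'kovatu':
  kovatu → kuvatu   (o→u after a consonant, before a labial obstruent)
  kuvatu → kuvetu   (a→e after a consonant, before a consonant other than r, m, n, p, b, f, v)
So the Barevi cognate is 'kuvetu'.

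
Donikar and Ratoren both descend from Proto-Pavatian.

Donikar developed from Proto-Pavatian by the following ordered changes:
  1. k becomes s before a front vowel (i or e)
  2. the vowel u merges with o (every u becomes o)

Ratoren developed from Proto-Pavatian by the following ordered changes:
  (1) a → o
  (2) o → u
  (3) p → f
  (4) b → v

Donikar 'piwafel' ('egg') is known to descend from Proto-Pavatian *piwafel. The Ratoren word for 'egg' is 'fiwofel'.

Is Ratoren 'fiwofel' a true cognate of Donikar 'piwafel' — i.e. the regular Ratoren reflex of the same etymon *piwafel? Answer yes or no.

Derive the expected Ratoren reflex of *piwafel:
Ratoren: start from *piwafel.
  rule 1 (vowel merger): piwafel → piwofel
  rule 2 (vowel merger): piwofel → piwufel
  rule 3 (unconditioned shift): piwufel → fiwufel
  rule 4: no change — fiwufel
  ⇒ Ratoren fiwufel
The regular Ratoren reflex would be 'fiwufel', but the attested form is 'fiwofel'. The correspondence is irregular, so they are not cognates (the Ratoren form has a different source).

no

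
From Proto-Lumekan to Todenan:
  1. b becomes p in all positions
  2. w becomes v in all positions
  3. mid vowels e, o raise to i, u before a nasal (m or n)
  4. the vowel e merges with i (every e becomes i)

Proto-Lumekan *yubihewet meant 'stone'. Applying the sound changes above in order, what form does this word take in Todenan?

yupihivit

Todenan: *yubihewet > yupihewet > yupihevet > yupihivit  (by unconditioned shift, unconditioned shift, vowel merger)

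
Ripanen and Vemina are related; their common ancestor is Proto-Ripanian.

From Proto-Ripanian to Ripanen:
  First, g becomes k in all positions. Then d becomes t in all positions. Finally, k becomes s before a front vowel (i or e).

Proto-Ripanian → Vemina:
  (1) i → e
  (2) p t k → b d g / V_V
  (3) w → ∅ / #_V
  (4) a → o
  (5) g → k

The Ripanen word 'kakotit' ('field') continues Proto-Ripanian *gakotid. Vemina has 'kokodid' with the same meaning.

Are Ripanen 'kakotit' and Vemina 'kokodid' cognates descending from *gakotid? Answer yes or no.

Derive the expected Vemina reflex of *gakotid:
Vemina: *gakotid > gakoted > gagoded > gogoded > kokoded  (by vowel merger, intervocalic voicing, vowel merger, unconditioned shift)
The regular Vemina reflex would be 'kokoded', but the attested form is 'kokodid'. The correspondence is irregular, so they are not cognates (the Vemina form has a different source).

no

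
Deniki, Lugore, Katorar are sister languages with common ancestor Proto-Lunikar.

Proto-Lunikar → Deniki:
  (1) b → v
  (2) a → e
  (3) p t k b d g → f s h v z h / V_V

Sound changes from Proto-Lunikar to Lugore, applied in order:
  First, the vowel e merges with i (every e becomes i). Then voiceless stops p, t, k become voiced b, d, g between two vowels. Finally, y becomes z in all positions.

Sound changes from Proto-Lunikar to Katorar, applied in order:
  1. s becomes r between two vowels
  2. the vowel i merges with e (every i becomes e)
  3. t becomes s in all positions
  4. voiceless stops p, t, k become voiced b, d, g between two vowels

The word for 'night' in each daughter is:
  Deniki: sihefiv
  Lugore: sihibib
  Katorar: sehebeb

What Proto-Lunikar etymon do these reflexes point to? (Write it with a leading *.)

*sihepib

Position 5: Deniki has f, Lugore has b, Katorar has b. Taking the neighbouring segments as reconstructed: Deniki f could go back to *p or *f; Lugore b could go back to *p or *b; Katorar b could go back to *p or *b — the one source consistent with every daughter is *p.
Position 4: Deniki has e, Lugore has i, Katorar has e. Taking the neighbouring segments as reconstructed: Deniki e could go back to *a or *e; Lugore i could go back to *e or *i; Katorar e could go back to *e or *i — the one source consistent with every daughter is *e.
This points to *sihepib. Verify forward in each daughter:
Deniki: *sihepib
  sihepib → sihepiv   [unconditioned shift]
  sihepiv (rule 2 does not apply)
  sihepiv → sihefiv   [intervocalic lenition]
  giving Deniki sihefiv.
Lugore: start from *sihepib.
  rule 1 (vowel merger): sihepib → sihipib
  rule 2 (intervocalic voicing): sihipib → sihibib
  rule 3: no change — sihibib
  ⇒ Lugore sihibib
Katorar: *sihepib > sehepeb > sehebeb  (by vowel merger, intervocalic voicing)
*sihepib is the unique common source.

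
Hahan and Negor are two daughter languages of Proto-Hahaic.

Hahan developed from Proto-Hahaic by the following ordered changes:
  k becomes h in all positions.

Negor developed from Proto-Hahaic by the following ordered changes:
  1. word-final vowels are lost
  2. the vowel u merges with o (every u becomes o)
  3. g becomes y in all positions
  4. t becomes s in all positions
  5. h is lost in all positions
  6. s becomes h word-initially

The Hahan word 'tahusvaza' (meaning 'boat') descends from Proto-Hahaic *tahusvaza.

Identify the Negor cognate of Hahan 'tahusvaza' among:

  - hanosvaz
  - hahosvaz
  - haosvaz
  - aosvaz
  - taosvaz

haosvaz

Negor: start from *tahusvaza.
  rule 1 (apocope): tahusvaza → tahusvaz
  rule 2 (vowel merger): tahusvaz → tahosvaz
  rule 3: no change — tahosvaz
  rule 4 (unconditioned shift): tahosvaz → sahosvaz
  rule 5 (h-loss): sahosvaz → saosvaz
  rule 6 (debuccalisation): saosvaz → haosvaz
  ⇒ Negor haosvaz
Only 'haosvaz' matches the regular Negor development of *tahusvaza.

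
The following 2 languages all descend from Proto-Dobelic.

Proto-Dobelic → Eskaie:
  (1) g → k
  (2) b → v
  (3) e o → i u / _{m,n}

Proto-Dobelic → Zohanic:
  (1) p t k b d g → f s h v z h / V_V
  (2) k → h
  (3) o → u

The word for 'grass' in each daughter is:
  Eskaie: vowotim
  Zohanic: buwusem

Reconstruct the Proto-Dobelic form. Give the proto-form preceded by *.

Position 4: Eskaie has o, Zohanic has u. Eskaie preserves o here (none of its changes turn any other segment into o), so the proto-segment is *o.
Position 1: Eskaie has v, Zohanic has b. Zohanic preserves b here (none of its changes turn any other segment into b), so the proto-segment is *b.
Continuing position by position gives *bowotem; check it forward:
Eskaie: *bowotem
  bowotem (rule 1 does not apply)
  bowotem → vowotem   [unconditioned shift]
  vowotem → vowotim   [pre-nasal raising]
  giving Eskaie vowotim.
Zohanic: *bowotem > bowosem > buwusem  (by intervocalic lenition, vowel merger)
Only *bowotem yields all of Eskaie vowotim, Zohanic buwusem.

*bowotem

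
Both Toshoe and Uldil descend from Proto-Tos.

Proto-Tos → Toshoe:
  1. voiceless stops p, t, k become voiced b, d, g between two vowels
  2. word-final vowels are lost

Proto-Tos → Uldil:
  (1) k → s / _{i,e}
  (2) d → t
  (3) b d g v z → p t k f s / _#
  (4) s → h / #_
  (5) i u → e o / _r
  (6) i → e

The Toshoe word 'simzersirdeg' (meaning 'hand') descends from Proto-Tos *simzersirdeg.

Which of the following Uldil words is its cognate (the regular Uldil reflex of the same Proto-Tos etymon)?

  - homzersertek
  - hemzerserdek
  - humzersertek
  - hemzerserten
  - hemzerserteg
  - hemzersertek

Uldil: start from *simzersirdeg.
  rule 1: no change — simzersirdeg
  rule 2 (unconditioned shift): simzersirdeg → simzersirteg
  rule 3 (final devoicing): simzersirteg → simzersirtek
  rule 4 (debuccalisation): simzersirtek → himzersirtek
  rule 5 (pre-rhotic lowering): himzersirtek → himzersertek
  rule 6 (vowel merger): himzersertek → hemzersertek
  ⇒ Uldil hemzersertek

hemzersertek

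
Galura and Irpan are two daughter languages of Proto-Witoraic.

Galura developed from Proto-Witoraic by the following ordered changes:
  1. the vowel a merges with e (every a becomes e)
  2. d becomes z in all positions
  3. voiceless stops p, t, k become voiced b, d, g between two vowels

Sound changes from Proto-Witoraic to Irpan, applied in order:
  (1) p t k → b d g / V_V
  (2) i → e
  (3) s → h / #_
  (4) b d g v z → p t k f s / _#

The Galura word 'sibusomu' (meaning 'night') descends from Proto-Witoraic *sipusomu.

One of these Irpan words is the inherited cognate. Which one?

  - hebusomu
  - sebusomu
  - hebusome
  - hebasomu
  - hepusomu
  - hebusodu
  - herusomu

Irpan: *sipusomu
  sipusomu → sibusomu   [intervocalic voicing]
  sibusomu → sebusomu   [vowel merger]
  sebusomu → hebusomu   [debuccalisation]
  hebusomu (rule 4 does not apply)
  giving Irpan hebusomu.
Among the options, 'hebusomu' alone shows every Irpan change applied in order.

hebusomu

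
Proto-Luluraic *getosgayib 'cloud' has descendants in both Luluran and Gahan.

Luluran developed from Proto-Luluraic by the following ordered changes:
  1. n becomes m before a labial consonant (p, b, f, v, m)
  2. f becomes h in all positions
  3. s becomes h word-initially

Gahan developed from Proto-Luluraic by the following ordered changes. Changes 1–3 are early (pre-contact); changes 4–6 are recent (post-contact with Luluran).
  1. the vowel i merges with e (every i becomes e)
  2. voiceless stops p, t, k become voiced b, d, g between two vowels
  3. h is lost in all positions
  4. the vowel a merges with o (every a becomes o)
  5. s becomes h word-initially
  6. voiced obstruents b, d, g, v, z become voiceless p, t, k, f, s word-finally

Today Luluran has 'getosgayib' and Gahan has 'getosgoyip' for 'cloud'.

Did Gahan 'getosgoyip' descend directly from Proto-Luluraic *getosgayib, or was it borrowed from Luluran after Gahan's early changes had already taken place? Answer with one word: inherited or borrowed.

If inherited, *getosgayib would pass through all of Gahan's changes:
Gahan: *getosgayib
  getosgayib → getosgayeb   [vowel merger]
  getosgayeb → gedosgayeb   [intervocalic voicing]
  gedosgayeb (rule 3 does not apply)
  gedosgayeb → gedosgoyeb   [vowel merger]
  gedosgoyeb (rule 5 does not apply)
  gedosgoyeb → gedosgoyep   [final devoicing]
  giving Gahan gedosgoyep.
If borrowed from Luluran 'getosgayib' after the early changes, it would undergo only the recent ones:
  rule 4 (vowel merger): getosgayib → getosgoyib
  rule 5 (debuccalisation): no change (getosgoyib)
  rule 6 (final devoicing): getosgoyib → getosgoyip
  ⇒ as a loan: getosgoyip
Gahan 'getosgoyip' matches the loan outcome 'getosgoyip', not the inherited 'gedosgoyep' — it skipped the early Gahan changes, so it was borrowed from Luluran.

borrowed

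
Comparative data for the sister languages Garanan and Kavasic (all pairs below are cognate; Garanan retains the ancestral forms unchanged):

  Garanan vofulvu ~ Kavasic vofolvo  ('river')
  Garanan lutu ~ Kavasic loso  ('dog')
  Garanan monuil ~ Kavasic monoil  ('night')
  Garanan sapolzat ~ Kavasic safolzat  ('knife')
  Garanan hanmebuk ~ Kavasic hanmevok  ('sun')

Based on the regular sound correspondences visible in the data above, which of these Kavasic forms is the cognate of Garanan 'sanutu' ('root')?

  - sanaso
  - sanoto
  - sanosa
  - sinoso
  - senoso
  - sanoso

vofulvu ~ vofolvo, lutu ~ loso — Garanan u corresponds to Kavasic o after a consonant, before a consonant other than r, m, n, p, b, f, v.
lutu ~ loso — Garanan t corresponds to Kavasic s between vowels (before a back vowel).
vofulvu ~ vofolvo, lutu ~ loso — Garanan u corresponds to Kavasic o word-finally.
Applying these to Garanan 'sanutu':
  sanutu → sanotu   (u→o after a consonant, before a consonant other than r, m, n, p, b, f, v)
  sanotu → sanosu   (t→s between vowels (before a back vowel))
  sanosu → sanoso   (u→o word-finally)
So the Kavasic cognate is 'sanoso'.

sanoso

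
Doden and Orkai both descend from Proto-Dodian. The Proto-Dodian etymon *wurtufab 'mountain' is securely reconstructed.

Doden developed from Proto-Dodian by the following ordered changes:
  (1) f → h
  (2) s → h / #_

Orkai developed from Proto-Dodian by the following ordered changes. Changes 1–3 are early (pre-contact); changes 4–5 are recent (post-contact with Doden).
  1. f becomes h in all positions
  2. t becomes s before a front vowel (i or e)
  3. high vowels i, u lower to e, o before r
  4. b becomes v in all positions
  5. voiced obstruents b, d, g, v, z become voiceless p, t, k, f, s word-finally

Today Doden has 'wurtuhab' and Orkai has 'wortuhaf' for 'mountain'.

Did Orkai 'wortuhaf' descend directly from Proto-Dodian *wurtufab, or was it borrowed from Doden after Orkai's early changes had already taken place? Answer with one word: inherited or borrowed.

If inherited, *wurtufab would pass through all of Orkai's changes:
Orkai: *wurtufab
  wurtufab → wurtuhab   [unconditioned shift]
  wurtuhab (rule 2 does not apply)
  wurtuhab → wortuhab   [pre-rhotic lowering]
  wortuhab → wortuhav   [unconditioned shift]
  wortuhav → wortuhaf   [final devoicing]
  giving Orkai wortuhaf.
If borrowed from Doden 'wurtuhab' after the early changes, it would undergo only the recent ones:
  rule 4 (unconditioned shift): wurtuhab → wurtuhav
  rule 5 (final devoicing): wurtuhav → wurtuhaf
  ⇒ as a loan: wurtuhaf
Orkai 'wortuhaf' matches the inherited outcome exactly, so it is an inherited cognate, not a loan.

inherited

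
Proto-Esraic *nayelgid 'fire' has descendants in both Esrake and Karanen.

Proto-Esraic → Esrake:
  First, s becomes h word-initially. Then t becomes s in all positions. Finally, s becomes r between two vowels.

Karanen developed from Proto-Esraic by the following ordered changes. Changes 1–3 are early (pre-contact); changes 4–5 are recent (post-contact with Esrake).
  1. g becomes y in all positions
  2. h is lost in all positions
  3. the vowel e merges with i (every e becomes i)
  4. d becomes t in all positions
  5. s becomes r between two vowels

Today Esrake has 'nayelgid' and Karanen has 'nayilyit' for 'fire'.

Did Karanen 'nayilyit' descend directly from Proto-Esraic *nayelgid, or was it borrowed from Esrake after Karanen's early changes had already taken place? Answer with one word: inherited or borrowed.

inherited

If inherited, *nayelgid would pass through all of Karanen's changes:
Karanen: *nayelgid
  nayelgid → nayelyid   [unconditioned shift]
  nayelyid (rule 2 does not apply)
  nayelyid → nayilyid   [vowel merger]
  nayilyid → nayilyit   [unconditioned shift]
  nayilyit (rule 5 does not apply)
  giving Karanen nayilyit.
If borrowed from Esrake 'nayelgid' after the early changes, it would undergo only the recent ones:
  rule 4 (unconditioned shift): nayelgid → nayelgit
  rule 5 (rhotacism): no change (nayelgit)
  ⇒ as a loan: nayelgit
Karanen 'nayilyit' matches the inherited outcome exactly, so it is an inherited cognate, not a loan.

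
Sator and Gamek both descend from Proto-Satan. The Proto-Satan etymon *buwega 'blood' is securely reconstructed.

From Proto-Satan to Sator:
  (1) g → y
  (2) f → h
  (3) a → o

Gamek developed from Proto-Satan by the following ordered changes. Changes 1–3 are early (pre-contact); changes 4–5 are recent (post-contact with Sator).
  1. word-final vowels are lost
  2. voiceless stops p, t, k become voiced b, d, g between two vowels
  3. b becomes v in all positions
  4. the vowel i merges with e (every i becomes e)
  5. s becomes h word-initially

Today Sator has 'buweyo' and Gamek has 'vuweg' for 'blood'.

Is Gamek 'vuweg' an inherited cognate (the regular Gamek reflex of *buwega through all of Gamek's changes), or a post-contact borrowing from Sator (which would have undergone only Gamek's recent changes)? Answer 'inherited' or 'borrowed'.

If inherited, *buwega would pass through all of Gamek's changes:
Gamek: *buwega > buweg > vuweg  (by apocope, unconditioned shift)
If borrowed from Sator 'buweyo' after the early changes, it would undergo only the recent ones:
  rule 4 (vowel merger): no change (buweyo)
  rule 5 (debuccalisation): no change (buweyo)
  ⇒ as a loan: buweyo
Gamek 'vuweg' matches the inherited outcome exactly, so it is an inherited cognate, not a loan.

inherited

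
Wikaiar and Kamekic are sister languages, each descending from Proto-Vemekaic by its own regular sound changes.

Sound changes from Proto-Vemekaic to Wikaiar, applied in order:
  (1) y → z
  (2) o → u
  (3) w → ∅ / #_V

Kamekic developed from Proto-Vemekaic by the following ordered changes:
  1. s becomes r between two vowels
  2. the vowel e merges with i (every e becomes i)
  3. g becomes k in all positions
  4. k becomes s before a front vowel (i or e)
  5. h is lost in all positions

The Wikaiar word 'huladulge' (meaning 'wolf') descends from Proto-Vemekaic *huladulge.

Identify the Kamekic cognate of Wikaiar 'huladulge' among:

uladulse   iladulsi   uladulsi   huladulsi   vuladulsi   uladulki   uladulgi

Kamekic: start from *huladulge.
  rule 1: no change — huladulge
  rule 2 (vowel merger): huladulge → huladulgi
  rule 3 (unconditioned shift): huladulgi → huladulki
  rule 4 (palatalisation): huladulki → huladulsi
  rule 5 (h-loss): huladulsi → uladulsi
  ⇒ Kamekic uladulsi
Among the options, 'uladulsi' alone shows every Kamekic change applied in order.

uladulsi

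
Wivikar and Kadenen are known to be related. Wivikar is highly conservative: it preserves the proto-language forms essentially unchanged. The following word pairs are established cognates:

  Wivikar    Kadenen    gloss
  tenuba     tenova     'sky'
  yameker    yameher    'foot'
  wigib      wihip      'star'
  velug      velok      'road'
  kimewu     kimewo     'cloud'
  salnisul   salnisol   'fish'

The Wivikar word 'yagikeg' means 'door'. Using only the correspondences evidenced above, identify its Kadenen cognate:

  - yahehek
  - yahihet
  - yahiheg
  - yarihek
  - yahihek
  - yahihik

yahihek

wigib ~ wihip — Wivikar g corresponds to Kadenen h between vowels (before a front vowel).
yameker ~ yameher — Wivikar k corresponds to Kadenen h between vowels (before a front vowel).
velug ~ velok — Wivikar g corresponds to Kadenen k word-finally.
Applying these to Wivikar 'yagikeg':
  yagikeg → yahikeg   (g→h between vowels (before a front vowel))
  yahikeg → yahiheg   (k→h between vowels (before a front vowel))
  yahiheg → yahihek   (g→k word-finally)
So the Kadenen cognate is 'yahihek'.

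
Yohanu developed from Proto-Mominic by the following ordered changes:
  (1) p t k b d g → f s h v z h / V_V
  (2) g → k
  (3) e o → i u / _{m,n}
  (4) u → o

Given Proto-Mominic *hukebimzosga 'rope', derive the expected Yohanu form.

hohevimzoska

Yohanu: start from *hukebimzosga.
  rule 1 (intervocalic lenition): hukebimzosga → huhevimzosga
  rule 2 (unconditioned shift): huhevimzosga → huhevimzoska
  rule 3: no change — huhevimzoska
  rule 4 (vowel merger): huhevimzoska → hohevimzoska
  ⇒ Yohanu hohevimzoska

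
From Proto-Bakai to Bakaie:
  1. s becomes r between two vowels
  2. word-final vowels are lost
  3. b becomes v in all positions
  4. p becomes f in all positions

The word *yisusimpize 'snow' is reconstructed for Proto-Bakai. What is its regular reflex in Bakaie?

Bakaie: start from *yisusimpize.
  rule 1 (rhotacism): yisusimpize → yirurimpize
  rule 2 (apocope): yirurimpize → yirurimpiz
  rule 3: no change — yirurimpiz
  rule 4 (unconditioned shift): yirurimpiz → yirurimfiz
  ⇒ Bakaie yirurimfiz

yirurimfiz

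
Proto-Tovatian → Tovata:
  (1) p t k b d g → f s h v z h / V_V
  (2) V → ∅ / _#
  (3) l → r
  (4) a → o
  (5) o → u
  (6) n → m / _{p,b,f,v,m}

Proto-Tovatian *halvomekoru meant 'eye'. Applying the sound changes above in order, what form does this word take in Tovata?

Tovata: *halvomekoru
  halvomekoru → halvomehoru   [intervocalic lenition]
  halvomehoru → halvomehor   [apocope]
  halvomehor → harvomehor   [unconditioned shift]
  harvomehor → horvomehor   [vowel merger]
  horvomehor → hurvumehur   [vowel merger]
  hurvumehur (rule 6 does not apply)
  giving Tovata hurvumehur.

hurvumehur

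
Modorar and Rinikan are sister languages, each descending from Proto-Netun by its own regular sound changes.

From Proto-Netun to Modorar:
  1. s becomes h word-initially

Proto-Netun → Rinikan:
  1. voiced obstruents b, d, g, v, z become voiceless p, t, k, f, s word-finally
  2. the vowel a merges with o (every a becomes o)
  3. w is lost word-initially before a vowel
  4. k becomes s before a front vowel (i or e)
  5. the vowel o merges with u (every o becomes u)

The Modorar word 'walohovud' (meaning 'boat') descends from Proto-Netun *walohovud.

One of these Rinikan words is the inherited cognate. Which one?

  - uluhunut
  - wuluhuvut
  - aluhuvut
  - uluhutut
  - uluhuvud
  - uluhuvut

Rinikan: *walohovud
  walohovud → walohovut   [final devoicing]
  walohovut → wolohovut   [vowel merger]
  wolohovut → olohovut   [glide loss]
  olohovut (rule 4 does not apply)
  olohovut → uluhuvut   [vowel merger]
  giving Rinikan uluhuvut.
Only 'uluhuvut' matches the regular Rinikan development of *walohovud.

uluhuvut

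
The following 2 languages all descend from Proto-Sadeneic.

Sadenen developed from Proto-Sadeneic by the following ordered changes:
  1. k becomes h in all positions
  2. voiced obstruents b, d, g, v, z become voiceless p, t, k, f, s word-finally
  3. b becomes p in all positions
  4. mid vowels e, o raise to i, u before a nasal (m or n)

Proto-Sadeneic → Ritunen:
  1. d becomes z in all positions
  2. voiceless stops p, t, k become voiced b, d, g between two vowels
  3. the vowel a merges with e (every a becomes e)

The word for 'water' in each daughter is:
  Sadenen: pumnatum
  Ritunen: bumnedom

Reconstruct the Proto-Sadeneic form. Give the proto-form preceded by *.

Position 6: Sadenen has t, Ritunen has d. In Ritunen, d can only continue *t, so the proto-segment is *t.
Position 7: Sadenen has u, Ritunen has o. Ritunen preserves o here (none of its changes turn any other segment into o), so the proto-segment is *o.
Position 1: Sadenen has p, Ritunen has b. Taking the neighbouring segments as reconstructed: Sadenen p could go back to *p or *b; Ritunen b can only go back to *b — the one source consistent with every daughter is *b.
Continuing position by position gives *bumnatom; check it forward:
Sadenen: start from *bumnatom.
  rule 1: no change — bumnatom
  rule 2: no change — bumnatom
  rule 3 (unconditioned shift): bumnatom → pumnatom
  rule 4 (pre-nasal raising): pumnatom → pumnatum
  ⇒ Sadenen pumnatum
Ritunen: *bumnatom > bumnadom > bumnedom  (by intervocalic voicing, vowel merger)
Only *bumnatom yields all of Sadenen pumnatum, Ritunen bumnedom.

*bumnatom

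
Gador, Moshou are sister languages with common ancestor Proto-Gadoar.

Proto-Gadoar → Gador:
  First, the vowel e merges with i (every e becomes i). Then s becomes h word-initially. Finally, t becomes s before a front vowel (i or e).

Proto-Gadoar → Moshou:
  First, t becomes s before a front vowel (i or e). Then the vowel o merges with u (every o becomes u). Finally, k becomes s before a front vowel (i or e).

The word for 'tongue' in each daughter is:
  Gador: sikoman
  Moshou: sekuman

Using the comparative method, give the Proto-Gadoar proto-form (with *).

Position 4: Gador has o, Moshou has u. Gador preserves o here (none of its changes turn any other segment into o), so the proto-segment is *o.
Position 2: Gador has i, Moshou has e. Moshou preserves e here (none of its changes turn any other segment into e), so the proto-segment is *e.
Position 1: Gador has s, Moshou has s. Taking the neighbouring segments as reconstructed: Gador s can only go back to *t; Moshou s could go back to *t or *k or *s — the one source consistent with every daughter is *t.
The remaining positions agree across the daughters. Check the candidate against every language:
Gador: start from *tekoman.
  rule 1 (vowel merger): tekoman → tikoman
  rule 2: no change — tikoman
  rule 3 (palatalisation): tikoman → sikoman
  ⇒ Gador sikoman
Moshou: start from *tekoman.
  rule 1 (palatalisation): tekoman → sekoman
  rule 2 (vowel merger): sekoman → sekuman
  rule 3: no change — sekuman
  ⇒ Moshou sekuman
No other proto-form is consistent with every reflex, so the reconstruction is *tekoman.

*tekoman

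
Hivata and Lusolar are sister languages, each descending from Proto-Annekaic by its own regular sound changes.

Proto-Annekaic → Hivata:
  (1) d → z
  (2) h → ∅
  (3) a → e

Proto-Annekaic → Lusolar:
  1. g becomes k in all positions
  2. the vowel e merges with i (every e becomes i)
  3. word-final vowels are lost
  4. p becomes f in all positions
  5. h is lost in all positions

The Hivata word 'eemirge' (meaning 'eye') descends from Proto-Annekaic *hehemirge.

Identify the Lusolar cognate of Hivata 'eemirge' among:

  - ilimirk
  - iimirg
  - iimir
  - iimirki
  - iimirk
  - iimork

iimirk

Lusolar: *hehemirge > hehemirke > hihimirki > hihimirk > iimirk  (by unconditioned shift, vowel merger, apocope, h-loss)
Only 'iimirk' matches the regular Lusolar development of *hehemirge.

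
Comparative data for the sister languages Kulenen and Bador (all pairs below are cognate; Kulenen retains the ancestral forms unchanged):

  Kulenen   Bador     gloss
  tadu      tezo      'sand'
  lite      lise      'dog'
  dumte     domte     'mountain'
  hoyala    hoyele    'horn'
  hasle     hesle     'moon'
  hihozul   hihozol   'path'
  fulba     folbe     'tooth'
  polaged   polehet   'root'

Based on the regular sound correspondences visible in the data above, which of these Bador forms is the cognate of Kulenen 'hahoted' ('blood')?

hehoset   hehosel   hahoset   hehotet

tadu ~ tezo, hoyala ~ hoyele — Kulenen a corresponds to Bador e after a consonant, before a consonant other than r, m, n, p, b, f, v.
lite ~ lise — Kulenen t corresponds to Bador s between vowels (before a front vowel).
polaged ~ polehet — Kulenen d corresponds to Bador t word-finally.
Applying these to Kulenen 'hahoted':
  hahoted → hehoted   (a→e after a consonant, before a consonant other than r, m, n, p, b, f, v)
  hehoted → hehosed   (t→s between vowels (before a front vowel))
  hehosed → hehoset   (d→t word-finally)
So the Bador cognate is 'hehoset'.

hehoset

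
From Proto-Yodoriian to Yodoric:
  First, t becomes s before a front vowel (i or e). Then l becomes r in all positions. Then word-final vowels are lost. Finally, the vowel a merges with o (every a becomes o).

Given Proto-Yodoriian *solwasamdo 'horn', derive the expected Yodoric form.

Yodoric: start from *solwasamdo.
  rule 1: no change — solwasamdo
  rule 2 (unconditioned shift): solwasamdo → sorwasamdo
  rule 3 (apocope): sorwasamdo → sorwasamd
  rule 4 (vowel merger): sorwasamd → sorwosomd
  ⇒ Yodoric sorwosomd

sorwosomd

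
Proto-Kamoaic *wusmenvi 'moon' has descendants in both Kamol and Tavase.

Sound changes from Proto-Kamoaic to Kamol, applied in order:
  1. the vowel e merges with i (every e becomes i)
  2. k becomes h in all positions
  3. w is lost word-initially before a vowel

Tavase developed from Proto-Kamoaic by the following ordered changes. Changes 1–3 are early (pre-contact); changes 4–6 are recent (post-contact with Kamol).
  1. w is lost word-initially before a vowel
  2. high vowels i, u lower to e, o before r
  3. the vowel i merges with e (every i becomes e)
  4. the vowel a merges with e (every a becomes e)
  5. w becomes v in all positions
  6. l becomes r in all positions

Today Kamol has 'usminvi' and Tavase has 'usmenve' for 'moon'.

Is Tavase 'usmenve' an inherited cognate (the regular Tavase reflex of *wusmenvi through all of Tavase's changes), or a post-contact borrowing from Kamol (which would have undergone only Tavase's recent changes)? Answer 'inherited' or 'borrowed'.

inherited

If inherited, *wusmenvi would pass through all of Tavase's changes:
Tavase: *wusmenvi
  wusmenvi → usmenvi   [glide loss]
  usmenvi (rule 2 does not apply)
  usmenvi → usmenve   [vowel merger]
  usmenve (rule 4 does not apply)
  usmenve (rule 5 does not apply)
  usmenve (rule 6 does not apply)
  giving Tavase usmenve.
If borrowed from Kamol 'usminvi' after the early changes, it would undergo only the recent ones:
  rule 4 (vowel merger): no change (usminvi)
  rule 5 (unconditioned shift): no change (usminvi)
  rule 6 (unconditioned shift): no change (usminvi)
  ⇒ as a loan: usminvi
Tavase 'usmenve' matches the inherited outcome exactly, so it is an inherited cognate, not a loan.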